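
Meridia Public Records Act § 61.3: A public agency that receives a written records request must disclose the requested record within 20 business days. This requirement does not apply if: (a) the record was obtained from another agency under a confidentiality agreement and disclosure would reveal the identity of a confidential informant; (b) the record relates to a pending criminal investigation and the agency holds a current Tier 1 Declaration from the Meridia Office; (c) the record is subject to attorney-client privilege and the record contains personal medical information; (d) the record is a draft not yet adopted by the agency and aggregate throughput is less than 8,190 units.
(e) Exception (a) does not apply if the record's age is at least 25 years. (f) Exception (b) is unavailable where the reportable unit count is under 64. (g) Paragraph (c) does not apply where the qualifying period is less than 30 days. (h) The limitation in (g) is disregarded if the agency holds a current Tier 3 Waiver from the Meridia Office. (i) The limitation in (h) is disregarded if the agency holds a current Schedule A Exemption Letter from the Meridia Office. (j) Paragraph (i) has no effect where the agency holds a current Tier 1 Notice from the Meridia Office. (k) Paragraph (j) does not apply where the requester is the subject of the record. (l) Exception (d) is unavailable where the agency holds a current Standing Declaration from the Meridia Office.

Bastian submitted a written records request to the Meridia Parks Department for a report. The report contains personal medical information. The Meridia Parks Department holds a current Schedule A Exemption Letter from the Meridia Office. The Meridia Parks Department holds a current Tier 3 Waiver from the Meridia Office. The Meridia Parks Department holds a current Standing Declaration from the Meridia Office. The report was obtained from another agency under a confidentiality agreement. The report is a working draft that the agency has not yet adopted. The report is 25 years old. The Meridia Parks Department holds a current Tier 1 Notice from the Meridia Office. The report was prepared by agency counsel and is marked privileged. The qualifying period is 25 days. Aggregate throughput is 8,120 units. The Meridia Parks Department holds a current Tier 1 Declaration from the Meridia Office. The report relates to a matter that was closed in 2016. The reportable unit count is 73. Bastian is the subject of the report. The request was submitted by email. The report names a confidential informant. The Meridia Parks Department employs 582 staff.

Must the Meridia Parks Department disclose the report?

Yes — the Meridia Parks Department must disclose the report.

Exception (a): the report was obtained under a confidentiality agreement; the report names a confidential informant — every condition holds. But applying paragraph (e): (e) operates against (a): the record's age is 25 years, meeting the 25 years threshold. So (a) is unavailable.
Exception (b) does not apply: the report relates to a closed matter.
Exception (c)'s conditions are all satisfied: the report is privileged; the report contains personal medical information. But: (g) operates — the qualifying period is 25 days, less than the 30 days limit. (h) applies (a current Tier 3 Waiver is held), but is displaced by (i): (i) operates against (h): a current Schedule A Exemption Letter is held. (j) applies (a current Tier 1 Notice is held), but is overridden by (k): (k) operates against (j): Bastian is the subject of the report. Exception (c) does not apply.
All of (d)'s requirements are met (the report is an unadopted draft; aggregate throughput is 8,120 units, less than the 8,190 units limit). Turning to paragraph (l): (l) is triggered — a current Standing Declaration is held. So (d) is unavailable.
None of the exceptions is available; § 61.3 applies in full.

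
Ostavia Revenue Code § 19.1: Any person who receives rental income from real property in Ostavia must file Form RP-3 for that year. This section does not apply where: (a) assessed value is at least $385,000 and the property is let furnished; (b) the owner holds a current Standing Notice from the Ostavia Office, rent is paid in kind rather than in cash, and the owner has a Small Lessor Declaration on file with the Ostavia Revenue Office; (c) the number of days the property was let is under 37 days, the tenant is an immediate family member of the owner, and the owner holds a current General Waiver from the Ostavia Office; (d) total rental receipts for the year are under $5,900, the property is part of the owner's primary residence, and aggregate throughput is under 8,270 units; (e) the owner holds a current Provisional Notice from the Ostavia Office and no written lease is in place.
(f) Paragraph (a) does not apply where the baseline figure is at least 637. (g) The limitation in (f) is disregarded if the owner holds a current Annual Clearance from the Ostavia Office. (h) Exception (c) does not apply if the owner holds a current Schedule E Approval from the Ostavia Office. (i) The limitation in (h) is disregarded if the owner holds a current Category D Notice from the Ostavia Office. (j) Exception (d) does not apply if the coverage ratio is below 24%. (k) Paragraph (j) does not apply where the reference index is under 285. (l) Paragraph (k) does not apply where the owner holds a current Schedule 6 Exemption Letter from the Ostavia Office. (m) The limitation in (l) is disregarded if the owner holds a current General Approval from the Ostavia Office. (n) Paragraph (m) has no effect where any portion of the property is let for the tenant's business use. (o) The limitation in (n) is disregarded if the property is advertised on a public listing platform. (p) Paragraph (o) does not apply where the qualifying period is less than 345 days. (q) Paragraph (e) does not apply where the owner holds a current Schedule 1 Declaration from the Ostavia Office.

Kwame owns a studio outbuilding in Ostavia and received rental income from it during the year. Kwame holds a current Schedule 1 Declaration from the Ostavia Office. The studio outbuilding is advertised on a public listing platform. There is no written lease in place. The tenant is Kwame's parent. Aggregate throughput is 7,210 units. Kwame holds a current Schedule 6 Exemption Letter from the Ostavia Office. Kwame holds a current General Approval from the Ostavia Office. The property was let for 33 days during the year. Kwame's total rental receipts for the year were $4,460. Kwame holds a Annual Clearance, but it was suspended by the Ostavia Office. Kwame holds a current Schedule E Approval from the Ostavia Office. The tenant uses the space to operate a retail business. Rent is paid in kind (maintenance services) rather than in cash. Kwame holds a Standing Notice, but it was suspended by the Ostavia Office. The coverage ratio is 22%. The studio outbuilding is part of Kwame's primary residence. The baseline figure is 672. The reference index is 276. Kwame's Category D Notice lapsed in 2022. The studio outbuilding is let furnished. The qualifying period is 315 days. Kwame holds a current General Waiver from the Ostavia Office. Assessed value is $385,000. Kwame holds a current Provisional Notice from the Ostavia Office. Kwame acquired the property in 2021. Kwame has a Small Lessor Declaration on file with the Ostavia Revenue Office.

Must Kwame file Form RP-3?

Yes — Kwame must file Form RP-3.

All of (a)'s requirements are met (assessed value is $385,000, meeting the $385,000 threshold; the property is let furnished). But: (f) operates — the baseline figure is 672, meeting the 637 threshold. (g) is not triggered (no current Annual Clearance is held), so (f) stands. (a) is therefore removed.
Exception (b) does not apply: no current Standing Notice is held.
All of (c)'s requirements are met (the number of days the property was let is 33 days, under the 37 days limit; the tenant is an immediate family member; a current General Waiver is held). But: (h) is engaged — a current Schedule E Approval is held. (i), which would lift (h), is inapplicable — the Category D Notice is not current. (c) is therefore removed.
Exception (d) is satisfied on its face — total rental receipts for the year are $4,460, under the $5,900 limit; the studio outbuilding is part of the primary residence; aggregate throughput is 7,210 units, under the 8,270 units limit. But: (j) operates against (d): the coverage ratio is 22%, below the 24% limit. (k) would limit (j) — the reference index is 276, under the 285 limit — but (l) sets (k) aside: (l) operates against (k): a current Schedule 6 Exemption Letter is held. (m) would limit (l) — a current General Approval is held — but (n) sets (m) aside: (n) operates against (m): the space is let for business use. (o) applies (the property is publicly advertised), but is set aside by (p): (p) operates against (o): the qualifying period is 315 days, less than the 345 days limit. Exception (d) does not apply.
Exception (e) is satisfied on its face — a current Provisional Notice is held; there is no written lease. But: (q) operates against (e): a current Schedule 1 Declaration is held. (e) is therefore removed.
No exception applies. The general rule governs.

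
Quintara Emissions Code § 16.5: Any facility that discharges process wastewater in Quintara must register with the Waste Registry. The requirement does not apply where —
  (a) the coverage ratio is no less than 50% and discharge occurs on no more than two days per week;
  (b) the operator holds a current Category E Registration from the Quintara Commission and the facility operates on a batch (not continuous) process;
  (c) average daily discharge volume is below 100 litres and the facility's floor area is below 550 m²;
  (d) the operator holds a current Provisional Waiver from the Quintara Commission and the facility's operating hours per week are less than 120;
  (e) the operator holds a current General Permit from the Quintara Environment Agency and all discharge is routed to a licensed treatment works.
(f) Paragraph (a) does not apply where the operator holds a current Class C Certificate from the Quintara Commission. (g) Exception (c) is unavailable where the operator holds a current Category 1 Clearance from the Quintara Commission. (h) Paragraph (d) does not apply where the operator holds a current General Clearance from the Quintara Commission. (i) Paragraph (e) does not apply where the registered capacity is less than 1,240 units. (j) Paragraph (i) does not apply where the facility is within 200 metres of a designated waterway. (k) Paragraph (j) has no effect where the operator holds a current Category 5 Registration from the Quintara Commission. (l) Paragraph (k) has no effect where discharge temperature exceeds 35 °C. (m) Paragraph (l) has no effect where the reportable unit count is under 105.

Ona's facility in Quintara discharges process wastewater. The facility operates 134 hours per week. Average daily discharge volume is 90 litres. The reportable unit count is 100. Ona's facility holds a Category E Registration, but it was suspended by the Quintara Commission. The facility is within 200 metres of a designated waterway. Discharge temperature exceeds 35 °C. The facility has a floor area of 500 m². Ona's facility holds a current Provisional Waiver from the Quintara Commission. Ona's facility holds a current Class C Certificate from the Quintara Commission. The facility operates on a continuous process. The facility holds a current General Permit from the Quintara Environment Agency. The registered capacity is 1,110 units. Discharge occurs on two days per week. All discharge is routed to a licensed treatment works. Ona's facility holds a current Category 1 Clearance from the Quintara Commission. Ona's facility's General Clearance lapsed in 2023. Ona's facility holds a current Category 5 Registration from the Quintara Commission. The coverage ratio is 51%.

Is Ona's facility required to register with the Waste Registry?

Yes — Ona's facility must register with the Waste Registry.

Exception (a): the coverage ratio is 51%, meeting the 50% threshold; discharge occurs on no more than two days per week — every condition holds. But: (f) operates against (a): a current Class C Certificate is held. So (a) is unavailable.
Exception (b) fails — no current Category E Registration is held.
Exception (c) is satisfied on its face — average daily discharge volume is 90 litres, below the 100 litres limit; the facility's floor area is 500 m², below the 550 m² limit. However, paragraph (g) must be considered: (g) operates — a current Category 1 Clearance is held. Exception (c) does not apply.
Exception (d) fails — the facility's operating hours per week are 134, not less than 120.
Exception (e): a current General Permit is held; discharge is routed to a licensed treatment works — every condition holds. But: (i) is engaged — the registered capacity is 1,110 units, less than the 1,240 units limit. (j) would limit (i) — the facility is within 200 m of a designated waterway — but (k) sets (j) aside: (k) operates against (j): a current Category 5 Registration is held. (l) is triggered (discharge temperature exceeds 35 °C), but yields to (m): (m) operates against (l): the reportable unit count is 100, under the 105 limit. Exception (e) does not apply.
No exception applies. The general rule governs.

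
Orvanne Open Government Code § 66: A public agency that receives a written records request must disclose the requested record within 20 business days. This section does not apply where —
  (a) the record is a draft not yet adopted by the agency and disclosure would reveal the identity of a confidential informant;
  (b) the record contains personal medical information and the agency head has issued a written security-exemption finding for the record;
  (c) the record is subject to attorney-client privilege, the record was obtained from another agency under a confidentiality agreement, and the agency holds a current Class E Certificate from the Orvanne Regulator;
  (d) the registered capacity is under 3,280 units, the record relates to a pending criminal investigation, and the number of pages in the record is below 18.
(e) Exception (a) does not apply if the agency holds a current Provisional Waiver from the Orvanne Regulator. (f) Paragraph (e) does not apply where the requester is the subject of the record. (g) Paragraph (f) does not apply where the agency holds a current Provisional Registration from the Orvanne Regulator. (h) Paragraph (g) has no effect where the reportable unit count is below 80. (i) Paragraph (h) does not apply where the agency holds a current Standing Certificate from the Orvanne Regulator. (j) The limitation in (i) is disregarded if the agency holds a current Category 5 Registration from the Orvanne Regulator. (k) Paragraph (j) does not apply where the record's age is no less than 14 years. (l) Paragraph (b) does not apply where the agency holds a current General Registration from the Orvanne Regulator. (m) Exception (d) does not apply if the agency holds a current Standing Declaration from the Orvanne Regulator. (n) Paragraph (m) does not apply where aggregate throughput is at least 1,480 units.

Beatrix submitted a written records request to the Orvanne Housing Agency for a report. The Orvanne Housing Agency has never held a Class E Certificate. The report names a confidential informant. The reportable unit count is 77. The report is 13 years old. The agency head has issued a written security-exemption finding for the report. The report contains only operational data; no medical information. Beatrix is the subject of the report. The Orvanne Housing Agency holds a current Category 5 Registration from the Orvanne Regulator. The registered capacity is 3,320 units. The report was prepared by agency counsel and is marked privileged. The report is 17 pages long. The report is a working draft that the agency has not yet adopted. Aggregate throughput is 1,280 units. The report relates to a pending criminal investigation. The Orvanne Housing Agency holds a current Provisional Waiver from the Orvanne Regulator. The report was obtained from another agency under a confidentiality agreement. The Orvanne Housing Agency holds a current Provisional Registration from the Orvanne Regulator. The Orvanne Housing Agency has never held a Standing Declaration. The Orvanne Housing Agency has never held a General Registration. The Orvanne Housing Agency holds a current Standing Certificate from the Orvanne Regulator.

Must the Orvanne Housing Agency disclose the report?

All of (a)'s requirements are met (the report is an unadopted draft; the report names a confidential informant). As to paragraphs (e)–(k): (e) would limit (a) — a current Provisional Waiver is held — but (f) sets (e) aside: (f) operates — Beatrix is the subject of the report. (g) would limit (f) — a current Provisional Registration is held — but (h) sets (g) aside: (h) operates against (g): the reportable unit count is 77, below the 80 limit. (i) is triggered (a current Standing Certificate is held), but is displaced by (j): (j) operates — a current Category 5 Registration is held. (k), which would lift (j), is not triggered — the record's age is 13 years, short of 14 years. So (a) applies.
Exception (b) does not apply: the report contains only operational data.
Exception (c) requires that the agency holds a current Class E Certificate from the Orvanne Regulator; but there is no Class E Certificate in force, so (c) is unavailable.
Exception (d) fails — the registered capacity is 3,320 units, not under 3,280 units.

No — exception (a) applies; the Orvanne Housing Agency is not required to disclose the report.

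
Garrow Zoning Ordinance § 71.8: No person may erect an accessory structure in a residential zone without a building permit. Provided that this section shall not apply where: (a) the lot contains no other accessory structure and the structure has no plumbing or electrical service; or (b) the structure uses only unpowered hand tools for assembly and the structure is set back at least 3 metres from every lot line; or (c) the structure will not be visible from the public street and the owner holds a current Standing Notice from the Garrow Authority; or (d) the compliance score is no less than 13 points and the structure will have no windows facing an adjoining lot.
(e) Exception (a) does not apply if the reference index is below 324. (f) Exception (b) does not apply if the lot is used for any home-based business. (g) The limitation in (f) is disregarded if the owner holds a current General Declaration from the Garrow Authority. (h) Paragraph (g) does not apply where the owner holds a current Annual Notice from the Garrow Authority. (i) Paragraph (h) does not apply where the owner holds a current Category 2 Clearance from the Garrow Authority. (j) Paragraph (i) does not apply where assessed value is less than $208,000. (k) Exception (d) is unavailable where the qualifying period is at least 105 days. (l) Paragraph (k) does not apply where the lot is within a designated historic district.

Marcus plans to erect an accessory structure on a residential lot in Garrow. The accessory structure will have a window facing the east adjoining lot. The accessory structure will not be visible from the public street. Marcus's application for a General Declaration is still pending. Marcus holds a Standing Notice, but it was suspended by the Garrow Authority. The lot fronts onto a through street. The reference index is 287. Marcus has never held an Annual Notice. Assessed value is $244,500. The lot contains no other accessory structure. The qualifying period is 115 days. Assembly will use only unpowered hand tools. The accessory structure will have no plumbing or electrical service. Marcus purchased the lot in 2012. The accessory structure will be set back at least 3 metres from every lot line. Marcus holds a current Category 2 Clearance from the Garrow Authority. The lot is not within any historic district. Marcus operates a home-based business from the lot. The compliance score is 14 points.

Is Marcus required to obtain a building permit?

Yes — Marcus must obtain a building permit.

Exception (a): the lot has no other accessory structure; there is no plumbing or electrical service — every condition holds. But: (e) operates against (a): the reference index is 287, below the 324 limit. So (a) is unavailable.
All of (b)'s requirements are met (assembly uses only hand tools; the setback is at least 3 m on every side). However, paragraphs (f)–(j) must be considered: (f) operates against (b): a home-based business operates on the lot. (g) does not operate here (the General Declaration is not current), so (f) stands. So (b) is unavailable.
Exception (c) requires that the owner holds a current Standing Notice from the Garrow Authority; but the Standing Notice is not current, so (c) is unavailable.
Exception (d) requires that the structure will have no windows facing an adjoining lot; but a window faces an adjoining lot, so (d) is unavailable.
None of the exceptions is available; § 71.8 applies in full.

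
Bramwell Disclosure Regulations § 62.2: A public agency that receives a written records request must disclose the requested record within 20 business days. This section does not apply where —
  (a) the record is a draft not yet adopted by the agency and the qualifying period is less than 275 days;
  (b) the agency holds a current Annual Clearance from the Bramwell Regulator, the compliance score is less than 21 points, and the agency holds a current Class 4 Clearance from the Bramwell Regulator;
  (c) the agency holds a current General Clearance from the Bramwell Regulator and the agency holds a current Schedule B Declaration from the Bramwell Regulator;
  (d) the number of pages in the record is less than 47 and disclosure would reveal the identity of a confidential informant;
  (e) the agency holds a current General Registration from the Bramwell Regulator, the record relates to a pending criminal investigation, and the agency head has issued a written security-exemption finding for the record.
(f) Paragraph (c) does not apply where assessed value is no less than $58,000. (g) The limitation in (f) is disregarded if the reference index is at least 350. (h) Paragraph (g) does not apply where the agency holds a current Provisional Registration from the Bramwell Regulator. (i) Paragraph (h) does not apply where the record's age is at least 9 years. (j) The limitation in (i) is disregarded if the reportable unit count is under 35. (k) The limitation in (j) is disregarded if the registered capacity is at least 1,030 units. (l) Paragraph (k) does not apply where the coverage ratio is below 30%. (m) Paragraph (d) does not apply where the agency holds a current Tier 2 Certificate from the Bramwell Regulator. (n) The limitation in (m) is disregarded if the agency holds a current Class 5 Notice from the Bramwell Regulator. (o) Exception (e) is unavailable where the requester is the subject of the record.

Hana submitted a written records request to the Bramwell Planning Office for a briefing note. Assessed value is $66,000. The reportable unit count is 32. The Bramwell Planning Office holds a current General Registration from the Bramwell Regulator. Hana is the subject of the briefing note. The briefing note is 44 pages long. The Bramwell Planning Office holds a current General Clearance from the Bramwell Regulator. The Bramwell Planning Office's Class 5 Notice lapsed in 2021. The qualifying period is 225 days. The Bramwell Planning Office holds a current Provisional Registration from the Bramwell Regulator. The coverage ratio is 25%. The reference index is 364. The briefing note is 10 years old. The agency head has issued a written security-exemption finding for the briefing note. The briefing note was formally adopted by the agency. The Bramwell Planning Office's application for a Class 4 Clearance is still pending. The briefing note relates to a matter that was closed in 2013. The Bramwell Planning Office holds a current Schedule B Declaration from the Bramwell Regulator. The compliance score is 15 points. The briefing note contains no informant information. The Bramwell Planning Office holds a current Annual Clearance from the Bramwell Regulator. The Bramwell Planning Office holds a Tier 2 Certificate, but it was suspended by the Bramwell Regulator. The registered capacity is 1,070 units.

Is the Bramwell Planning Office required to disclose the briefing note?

Exception (a) does not apply: the briefing note has been formally adopted.
Exception (b) requires that the agency holds a current Class 4 Clearance from the Bramwell Regulator; but there is no Class 4 Clearance in force, so (b) is unavailable.
Exception (c) is satisfied on its face — a current General Clearance is held; a current Schedule B Declaration is held. Turning to paragraphs (f)–(l): (f) operates against (c): assessed value is $66,000, meeting the $58,000 threshold. (g) would limit (f) — the reference index is 364, meeting the 350 threshold — but (h) sets (g) aside: (h) operates against (g): a current Provisional Registration is held. (i) is engaged (the record's age is 10 years, meeting the 9 years threshold), but is overridden by (j): (j) operates — the reportable unit count is 32, under the 35 limit. (k) operates (the registered capacity is 1,070 units, meeting the 1,030 units threshold), but is itself disapplied by (l): (l) operates against (k): the coverage ratio is 25%, below the 30% limit. Exception (c) does not apply.
Exception (d) requires that disclosure would reveal the identity of a confidential informant; but the briefing note contains no informant information, so (d) is unavailable.
Exception (e) does not apply: the briefing note relates to a closed matter.
None of the exceptions is available; § 62.2 applies in full.

Yes — the Bramwell Planning Office must disclose the briefing note.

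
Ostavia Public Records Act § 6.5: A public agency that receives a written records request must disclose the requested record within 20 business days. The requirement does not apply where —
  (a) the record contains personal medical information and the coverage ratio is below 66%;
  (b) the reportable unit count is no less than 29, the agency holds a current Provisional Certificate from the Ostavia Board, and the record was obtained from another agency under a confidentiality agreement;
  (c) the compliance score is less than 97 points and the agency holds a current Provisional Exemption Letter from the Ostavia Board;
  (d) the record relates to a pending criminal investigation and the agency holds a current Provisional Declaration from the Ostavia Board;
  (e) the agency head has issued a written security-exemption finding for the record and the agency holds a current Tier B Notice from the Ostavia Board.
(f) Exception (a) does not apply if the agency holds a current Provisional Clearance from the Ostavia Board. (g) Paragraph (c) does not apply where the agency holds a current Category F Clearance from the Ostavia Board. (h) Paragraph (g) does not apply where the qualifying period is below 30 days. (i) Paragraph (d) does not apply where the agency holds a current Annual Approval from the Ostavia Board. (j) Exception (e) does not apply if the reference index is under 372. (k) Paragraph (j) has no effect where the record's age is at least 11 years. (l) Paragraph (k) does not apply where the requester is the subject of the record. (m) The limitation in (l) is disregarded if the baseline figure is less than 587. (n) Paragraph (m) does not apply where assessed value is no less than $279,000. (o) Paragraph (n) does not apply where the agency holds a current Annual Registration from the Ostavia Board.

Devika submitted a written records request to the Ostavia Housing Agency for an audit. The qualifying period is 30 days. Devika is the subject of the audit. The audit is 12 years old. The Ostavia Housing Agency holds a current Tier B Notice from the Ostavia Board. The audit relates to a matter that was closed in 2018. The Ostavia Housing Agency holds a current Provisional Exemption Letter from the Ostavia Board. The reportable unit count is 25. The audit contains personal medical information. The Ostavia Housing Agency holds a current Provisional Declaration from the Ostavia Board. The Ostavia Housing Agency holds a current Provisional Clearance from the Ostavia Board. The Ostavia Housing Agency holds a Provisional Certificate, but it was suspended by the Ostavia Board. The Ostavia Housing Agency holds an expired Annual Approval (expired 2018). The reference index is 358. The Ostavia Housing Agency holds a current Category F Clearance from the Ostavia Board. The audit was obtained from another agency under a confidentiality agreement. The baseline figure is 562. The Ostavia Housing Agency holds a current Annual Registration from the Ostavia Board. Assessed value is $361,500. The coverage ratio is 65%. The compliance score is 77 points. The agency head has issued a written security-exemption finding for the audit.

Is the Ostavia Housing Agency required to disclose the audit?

Exception (a) is satisfied on its face — the audit contains personal medical information; the coverage ratio is 65%, below the 66% limit. But: (f) is triggered — a current Provisional Clearance is held. Exception (a) does not apply.
Exception (b) requires that the reportable unit count is no less than 29; but the reportable unit count is 25, short of 29, so (b) is unavailable.
Exception (c)'s conditions are all satisfied: the compliance score is 77 points, less than the 97 points limit; a current Provisional Exemption Letter is held. But: (g) is engaged — a current Category F Clearance is held. (h), which would lift (g), is not triggered — the qualifying period is 30 days, not below 30 days. So (c) is unavailable.
Exception (d) requires that the record relates to a pending criminal investigation; but the audit relates to a closed matter, so (d) is unavailable.
Exception (e): a written security-exemption finding has been issued; a current Tier B Notice is held — every condition holds. Applying paragraphs (j)–(o): (j) would limit (e) — the reference index is 358, under the 372 limit — but (k) sets (j) aside: (k) operates — the record's age is 12 years, meeting the 11 years threshold. (l) would limit (k) — Devika is the subject of the audit — but (m) sets (l) aside: (m) is triggered — the baseline figure is 562, less than the 587 limit. (n) is engaged (assessed value is $361,500, meeting the $279,000 threshold), but is displaced by (o): (o) is engaged — a current Annual Registration is held. So (e) applies.

No — exception (e) applies; the Ostavia Housing Agency is not required to disclose the audit.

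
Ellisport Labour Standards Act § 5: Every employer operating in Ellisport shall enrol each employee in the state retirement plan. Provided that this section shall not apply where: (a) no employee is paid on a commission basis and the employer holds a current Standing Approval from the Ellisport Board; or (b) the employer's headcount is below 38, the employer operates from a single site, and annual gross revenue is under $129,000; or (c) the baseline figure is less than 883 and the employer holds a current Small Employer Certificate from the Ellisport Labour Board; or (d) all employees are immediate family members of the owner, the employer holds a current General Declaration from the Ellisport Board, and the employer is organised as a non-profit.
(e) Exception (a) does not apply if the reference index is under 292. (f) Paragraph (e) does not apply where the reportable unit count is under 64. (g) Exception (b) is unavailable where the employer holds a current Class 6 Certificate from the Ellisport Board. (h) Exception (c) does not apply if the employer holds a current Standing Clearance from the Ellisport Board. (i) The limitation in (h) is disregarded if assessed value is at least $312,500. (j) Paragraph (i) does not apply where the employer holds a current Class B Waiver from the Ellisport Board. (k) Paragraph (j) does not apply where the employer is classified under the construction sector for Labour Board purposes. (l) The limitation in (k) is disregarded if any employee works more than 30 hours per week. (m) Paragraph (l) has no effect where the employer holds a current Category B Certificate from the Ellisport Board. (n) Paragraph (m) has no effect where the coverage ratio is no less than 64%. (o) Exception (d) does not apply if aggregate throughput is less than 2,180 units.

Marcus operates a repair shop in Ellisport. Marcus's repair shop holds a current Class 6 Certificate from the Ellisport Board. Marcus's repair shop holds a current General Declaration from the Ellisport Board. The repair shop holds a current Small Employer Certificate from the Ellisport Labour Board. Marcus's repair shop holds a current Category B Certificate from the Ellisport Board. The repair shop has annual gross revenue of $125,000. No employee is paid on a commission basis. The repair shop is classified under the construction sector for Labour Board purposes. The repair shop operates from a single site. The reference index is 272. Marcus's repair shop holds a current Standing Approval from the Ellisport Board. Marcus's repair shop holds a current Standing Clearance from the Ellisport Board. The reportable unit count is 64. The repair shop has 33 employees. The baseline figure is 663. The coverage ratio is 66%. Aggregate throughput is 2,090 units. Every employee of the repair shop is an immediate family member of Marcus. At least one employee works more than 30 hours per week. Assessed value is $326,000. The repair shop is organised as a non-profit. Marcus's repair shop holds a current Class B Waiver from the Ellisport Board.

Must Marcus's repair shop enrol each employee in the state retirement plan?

Yes — Marcus's repair shop must enrol each employee in the state retirement plan.

Exception (a)'s conditions are all satisfied: no employee is paid on commission; a current Standing Approval is held. However, paragraphs (e)–(f) must be considered: (e) applies — the reference index is 272, under the 292 limit. (f), which would lift (e), is not engaged — the reportable unit count is 64, not under 64. (a) is therefore removed.
Exception (b): the employer's headcount is 33, below the 38 limit; the employer operates from a single site; annual gross revenue is $125,000, under the $129,000 limit — every condition holds. Turning to paragraph (g): (g) operates against (b): a current Class 6 Certificate is held. Exception (b) does not apply.
Exception (c)'s conditions are all satisfied: the baseline figure is 663, less than the 883 limit; a current Small Employer Certificate is held. Turning to paragraphs (h)–(n): (h) operates against (c): a current Standing Clearance is held. (i) would limit (h) — assessed value is $326,000, meeting the $312,500 threshold — but (j) sets (i) aside: (j) operates against (i): a current Class B Waiver is held. (k) would limit (j) — the repair shop is classified under the construction sector — but (l) sets (k) aside: (l) is triggered — at least one employee exceeds 30 hours/week. (m) would limit (l) — a current Category B Certificate is held — but (n) sets (m) aside: (n) is triggered — the coverage ratio is 66%, meeting the 64% threshold. (c) is therefore removed.
All of (d)'s requirements are met (every employee is an immediate family member; a current General Declaration is held; the employer is a non-profit). But applying paragraph (o): (o) operates against (d): aggregate throughput is 2,090 units, less than the 2,180 units limit. So (d) is unavailable.
None of the exceptions is available; § 5 applies in full.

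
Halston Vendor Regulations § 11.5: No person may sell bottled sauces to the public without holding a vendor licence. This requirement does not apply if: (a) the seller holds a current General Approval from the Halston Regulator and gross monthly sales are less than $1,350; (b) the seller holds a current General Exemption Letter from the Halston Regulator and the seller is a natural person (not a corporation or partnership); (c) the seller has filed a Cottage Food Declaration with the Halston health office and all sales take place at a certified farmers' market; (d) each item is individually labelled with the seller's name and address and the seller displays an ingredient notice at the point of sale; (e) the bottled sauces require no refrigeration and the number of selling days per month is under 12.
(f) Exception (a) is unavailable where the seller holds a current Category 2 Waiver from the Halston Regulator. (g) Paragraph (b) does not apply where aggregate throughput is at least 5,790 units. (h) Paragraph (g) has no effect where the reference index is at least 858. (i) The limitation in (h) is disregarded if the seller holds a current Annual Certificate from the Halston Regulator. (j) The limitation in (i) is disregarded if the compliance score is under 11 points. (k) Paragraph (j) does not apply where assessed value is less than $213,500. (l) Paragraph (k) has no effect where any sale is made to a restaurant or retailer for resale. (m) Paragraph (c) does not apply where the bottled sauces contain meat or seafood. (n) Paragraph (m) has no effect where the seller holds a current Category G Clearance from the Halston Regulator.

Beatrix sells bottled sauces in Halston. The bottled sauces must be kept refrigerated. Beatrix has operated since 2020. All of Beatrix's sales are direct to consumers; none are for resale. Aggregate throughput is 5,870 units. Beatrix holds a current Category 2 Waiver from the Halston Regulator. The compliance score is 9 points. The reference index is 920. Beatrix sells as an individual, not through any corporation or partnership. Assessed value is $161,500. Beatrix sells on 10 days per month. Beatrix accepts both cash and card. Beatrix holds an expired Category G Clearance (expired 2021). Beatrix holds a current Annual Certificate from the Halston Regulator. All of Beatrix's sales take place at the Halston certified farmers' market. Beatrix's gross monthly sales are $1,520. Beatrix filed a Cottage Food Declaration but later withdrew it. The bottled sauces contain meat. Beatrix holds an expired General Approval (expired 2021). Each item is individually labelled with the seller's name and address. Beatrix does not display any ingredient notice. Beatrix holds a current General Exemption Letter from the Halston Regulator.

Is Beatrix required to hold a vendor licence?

Yes — Beatrix must hold a vendor licence.

Exception (a) requires that the seller holds a current General Approval from the Halston Regulator; but no current General Approval is held, so (a) is unavailable.
Exception (b): a current General Exemption Letter is held; the seller is a natural person — every condition holds. But applying paragraphs (g)–(l): (g) is triggered — aggregate throughput is 5,870 units, meeting the 5,790 units threshold. (h) is engaged (the reference index is 920, meeting the 858 threshold), but is overridden by (i): (i) operates against (h): a current Annual Certificate is held. (j) is engaged (the compliance score is 9 points, under the 11 points limit), but is displaced by (k): (k) operates against (j): assessed value is $161,500, less than the $213,500 limit. (l) is not triggered (no sales are for resale), so (k) stands. So (b) is unavailable.
Exception (c) fails — the Cottage Food Declaration was withdrawn.
Exception (d) requires that the seller displays an ingredient notice at the point of sale; but no ingredient notice is displayed, so (d) is unavailable.
Exception (e) does not apply: the bottled sauces require refrigeration.
No exception is made out. Beatrix falls within the general rule.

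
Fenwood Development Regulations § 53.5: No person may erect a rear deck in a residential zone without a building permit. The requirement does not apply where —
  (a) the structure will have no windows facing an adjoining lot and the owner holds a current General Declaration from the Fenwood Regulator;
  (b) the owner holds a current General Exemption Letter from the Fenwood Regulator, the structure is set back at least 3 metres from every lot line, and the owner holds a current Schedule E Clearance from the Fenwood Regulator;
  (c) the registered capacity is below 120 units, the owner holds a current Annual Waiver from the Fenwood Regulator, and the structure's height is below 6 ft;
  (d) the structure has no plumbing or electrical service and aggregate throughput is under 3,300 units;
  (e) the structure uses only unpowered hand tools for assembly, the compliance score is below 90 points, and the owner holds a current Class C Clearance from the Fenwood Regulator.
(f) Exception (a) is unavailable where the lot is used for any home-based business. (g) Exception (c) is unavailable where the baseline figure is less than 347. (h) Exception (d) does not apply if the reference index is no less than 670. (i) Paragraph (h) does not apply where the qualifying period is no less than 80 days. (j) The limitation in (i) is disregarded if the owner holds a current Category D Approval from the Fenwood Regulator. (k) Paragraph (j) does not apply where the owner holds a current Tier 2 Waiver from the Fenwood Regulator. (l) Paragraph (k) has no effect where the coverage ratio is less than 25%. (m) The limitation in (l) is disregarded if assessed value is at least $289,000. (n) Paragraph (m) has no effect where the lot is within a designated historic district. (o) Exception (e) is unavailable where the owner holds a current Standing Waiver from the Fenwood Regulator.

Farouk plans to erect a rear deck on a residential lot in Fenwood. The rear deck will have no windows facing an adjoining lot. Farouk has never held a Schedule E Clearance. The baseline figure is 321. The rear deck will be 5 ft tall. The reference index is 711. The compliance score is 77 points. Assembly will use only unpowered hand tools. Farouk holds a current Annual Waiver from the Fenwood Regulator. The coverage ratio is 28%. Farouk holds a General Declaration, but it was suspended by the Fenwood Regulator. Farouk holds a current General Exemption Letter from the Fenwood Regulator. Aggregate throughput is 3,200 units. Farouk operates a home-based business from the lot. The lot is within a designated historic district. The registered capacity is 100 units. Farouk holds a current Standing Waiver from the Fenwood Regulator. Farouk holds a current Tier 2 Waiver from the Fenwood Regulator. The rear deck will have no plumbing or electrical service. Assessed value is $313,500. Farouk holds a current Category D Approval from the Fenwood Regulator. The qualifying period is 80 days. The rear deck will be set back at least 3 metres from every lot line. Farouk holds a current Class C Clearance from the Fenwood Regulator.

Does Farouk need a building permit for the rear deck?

No — exception (d) applies; Farouk does not need a building permit.

Exception (a) fails — there is no General Declaration in force.
Exception (b) requires that the owner holds a current Schedule E Clearance from the Fenwood Regulator; but there is no Schedule E Clearance in force, so (b) is unavailable.
Exception (c)'s conditions are all satisfied: the registered capacity is 100 units, below the 120 units limit; a current Annual Waiver is held; the structure's height is 5 ft, below the 6 ft limit. But applying paragraph (g): (g) operates against (c): the baseline figure is 321, less than the 347 limit. So (c) is unavailable.
All of (d)'s requirements are met (there is no plumbing or electrical service; aggregate throughput is 3,200 units, under the 3,300 units limit). Considering the limiting provisions: (h) would limit (d) — the reference index is 711, meeting the 670 threshold — but (i) sets (h) aside: (i) is triggered — the qualifying period is 80 days, meeting the 80 days threshold. (j) applies (a current Category D Approval is held), but yields to (k): (k) is triggered — a current Tier 2 Waiver is held. (l), which would lift (k), is inapplicable — the coverage ratio is 28%, not less than 25%. So (d) applies.
Exception (e)'s conditions are all satisfied: assembly uses only hand tools; the compliance score is 77 points, below the 90 points limit; a current Class C Clearance is held. Turning to paragraph (o): (o) is engaged — a current Standing Waiver is held. So (e) is unavailable.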